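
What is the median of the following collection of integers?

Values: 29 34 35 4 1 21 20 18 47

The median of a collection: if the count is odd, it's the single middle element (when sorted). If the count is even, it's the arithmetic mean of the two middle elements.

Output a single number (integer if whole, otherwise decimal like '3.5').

Step 1: insert 29 -> lo=[29] (size 1, max 29) hi=[] (size 0) -> median=29
Step 2: insert 34 -> lo=[29] (size 1, max 29) hi=[34] (size 1, min 34) -> median=31.5
Step 3: insert 35 -> lo=[29, 34] (size 2, max 34) hi=[35] (size 1, min 35) -> median=34
Step 4: insert 4 -> lo=[4, 29] (size 2, max 29) hi=[34, 35] (size 2, min 34) -> median=31.5
Step 5: insert 1 -> lo=[1, 4, 29] (size 3, max 29) hi=[34, 35] (size 2, min 34) -> median=29
Step 6: insert 21 -> lo=[1, 4, 21] (size 3, max 21) hi=[29, 34, 35] (size 3, min 29) -> median=25
Step 7: insert 20 -> lo=[1, 4, 20, 21] (size 4, max 21) hi=[29, 34, 35] (size 3, min 29) -> median=21
Step 8: insert 18 -> lo=[1, 4, 18, 20] (size 4, max 20) hi=[21, 29, 34, 35] (size 4, min 21) -> median=20.5
Step 9: insert 47 -> lo=[1, 4, 18, 20, 21] (size 5, max 21) hi=[29, 34, 35, 47] (size 4, min 29) -> median=21

Answer: 21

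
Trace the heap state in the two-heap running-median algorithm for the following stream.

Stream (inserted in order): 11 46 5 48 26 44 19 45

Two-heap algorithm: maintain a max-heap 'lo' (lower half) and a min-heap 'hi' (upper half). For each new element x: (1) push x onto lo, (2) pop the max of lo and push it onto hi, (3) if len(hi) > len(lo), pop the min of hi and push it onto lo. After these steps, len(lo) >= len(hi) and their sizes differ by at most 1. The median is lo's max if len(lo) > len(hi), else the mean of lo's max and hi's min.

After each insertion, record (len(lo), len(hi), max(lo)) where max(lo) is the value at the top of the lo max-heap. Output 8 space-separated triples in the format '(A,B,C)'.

Answer: (1,0,11) (1,1,11) (2,1,11) (2,2,11) (3,2,26) (3,3,26) (4,3,26) (4,4,26)

Derivation:
Step 1: insert 11 -> lo=[11] hi=[] -> (len(lo)=1, len(hi)=0, max(lo)=11)
Step 2: insert 46 -> lo=[11] hi=[46] -> (len(lo)=1, len(hi)=1, max(lo)=11)
Step 3: insert 5 -> lo=[5, 11] hi=[46] -> (len(lo)=2, len(hi)=1, max(lo)=11)
Step 4: insert 48 -> lo=[5, 11] hi=[46, 48] -> (len(lo)=2, len(hi)=2, max(lo)=11)
Step 5: insert 26 -> lo=[5, 11, 26] hi=[46, 48] -> (len(lo)=3, len(hi)=2, max(lo)=26)
Step 6: insert 44 -> lo=[5, 11, 26] hi=[44, 46, 48] -> (len(lo)=3, len(hi)=3, max(lo)=26)
Step 7: insert 19 -> lo=[5, 11, 19, 26] hi=[44, 46, 48] -> (len(lo)=4, len(hi)=3, max(lo)=26)
Step 8: insert 45 -> lo=[5, 11, 19, 26] hi=[44, 45, 46, 48] -> (len(lo)=4, len(hi)=4, max(lo)=26)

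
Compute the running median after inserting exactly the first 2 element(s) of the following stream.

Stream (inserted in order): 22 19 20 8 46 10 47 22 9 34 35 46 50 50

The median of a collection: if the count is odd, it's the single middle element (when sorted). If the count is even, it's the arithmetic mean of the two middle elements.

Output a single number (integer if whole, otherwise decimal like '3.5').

Answer: 20.5

Derivation:
Step 1: insert 22 -> lo=[22] (size 1, max 22) hi=[] (size 0) -> median=22
Step 2: insert 19 -> lo=[19] (size 1, max 19) hi=[22] (size 1, min 22) -> median=20.5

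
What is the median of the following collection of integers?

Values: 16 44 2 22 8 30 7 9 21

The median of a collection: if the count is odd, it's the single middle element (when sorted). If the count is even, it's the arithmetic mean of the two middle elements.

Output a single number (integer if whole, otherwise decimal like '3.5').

Step 1: insert 16 -> lo=[16] (size 1, max 16) hi=[] (size 0) -> median=16
Step 2: insert 44 -> lo=[16] (size 1, max 16) hi=[44] (size 1, min 44) -> median=30
Step 3: insert 2 -> lo=[2, 16] (size 2, max 16) hi=[44] (size 1, min 44) -> median=16
Step 4: insert 22 -> lo=[2, 16] (size 2, max 16) hi=[22, 44] (size 2, min 22) -> median=19
Step 5: insert 8 -> lo=[2, 8, 16] (size 3, max 16) hi=[22, 44] (size 2, min 22) -> median=16
Step 6: insert 30 -> lo=[2, 8, 16] (size 3, max 16) hi=[22, 30, 44] (size 3, min 22) -> median=19
Step 7: insert 7 -> lo=[2, 7, 8, 16] (size 4, max 16) hi=[22, 30, 44] (size 3, min 22) -> median=16
Step 8: insert 9 -> lo=[2, 7, 8, 9] (size 4, max 9) hi=[16, 22, 30, 44] (size 4, min 16) -> median=12.5
Step 9: insert 21 -> lo=[2, 7, 8, 9, 16] (size 5, max 16) hi=[21, 22, 30, 44] (size 4, min 21) -> median=16

Answer: 16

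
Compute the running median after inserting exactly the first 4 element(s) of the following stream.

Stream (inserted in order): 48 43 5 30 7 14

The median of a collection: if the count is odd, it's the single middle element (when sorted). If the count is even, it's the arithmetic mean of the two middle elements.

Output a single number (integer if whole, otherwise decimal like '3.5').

Answer: 36.5

Derivation:
Step 1: insert 48 -> lo=[48] (size 1, max 48) hi=[] (size 0) -> median=48
Step 2: insert 43 -> lo=[43] (size 1, max 43) hi=[48] (size 1, min 48) -> median=45.5
Step 3: insert 5 -> lo=[5, 43] (size 2, max 43) hi=[48] (size 1, min 48) -> median=43
Step 4: insert 30 -> lo=[5, 30] (size 2, max 30) hi=[43, 48] (size 2, min 43) -> median=36.5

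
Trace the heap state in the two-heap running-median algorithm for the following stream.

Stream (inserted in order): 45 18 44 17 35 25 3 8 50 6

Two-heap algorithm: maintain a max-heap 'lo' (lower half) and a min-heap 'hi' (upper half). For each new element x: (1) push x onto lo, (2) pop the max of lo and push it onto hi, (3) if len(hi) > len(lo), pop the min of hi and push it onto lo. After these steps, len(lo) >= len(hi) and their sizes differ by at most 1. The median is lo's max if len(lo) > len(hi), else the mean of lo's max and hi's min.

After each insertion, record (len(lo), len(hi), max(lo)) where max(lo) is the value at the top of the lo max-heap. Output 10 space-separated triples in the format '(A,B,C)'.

Answer: (1,0,45) (1,1,18) (2,1,44) (2,2,18) (3,2,35) (3,3,25) (4,3,25) (4,4,18) (5,4,25) (5,5,18)

Derivation:
Step 1: insert 45 -> lo=[45] hi=[] -> (len(lo)=1, len(hi)=0, max(lo)=45)
Step 2: insert 18 -> lo=[18] hi=[45] -> (len(lo)=1, len(hi)=1, max(lo)=18)
Step 3: insert 44 -> lo=[18, 44] hi=[45] -> (len(lo)=2, len(hi)=1, max(lo)=44)
Step 4: insert 17 -> lo=[17, 18] hi=[44, 45] -> (len(lo)=2, len(hi)=2, max(lo)=18)
Step 5: insert 35 -> lo=[17, 18, 35] hi=[44, 45] -> (len(lo)=3, len(hi)=2, max(lo)=35)
Step 6: insert 25 -> lo=[17, 18, 25] hi=[35, 44, 45] -> (len(lo)=3, len(hi)=3, max(lo)=25)
Step 7: insert 3 -> lo=[3, 17, 18, 25] hi=[35, 44, 45] -> (len(lo)=4, len(hi)=3, max(lo)=25)
Step 8: insert 8 -> lo=[3, 8, 17, 18] hi=[25, 35, 44, 45] -> (len(lo)=4, len(hi)=4, max(lo)=18)
Step 9: insert 50 -> lo=[3, 8, 17, 18, 25] hi=[35, 44, 45, 50] -> (len(lo)=5, len(hi)=4, max(lo)=25)
Step 10: insert 6 -> lo=[3, 6, 8, 17, 18] hi=[25, 35, 44, 45, 50] -> (len(lo)=5, len(hi)=5, max(lo)=18)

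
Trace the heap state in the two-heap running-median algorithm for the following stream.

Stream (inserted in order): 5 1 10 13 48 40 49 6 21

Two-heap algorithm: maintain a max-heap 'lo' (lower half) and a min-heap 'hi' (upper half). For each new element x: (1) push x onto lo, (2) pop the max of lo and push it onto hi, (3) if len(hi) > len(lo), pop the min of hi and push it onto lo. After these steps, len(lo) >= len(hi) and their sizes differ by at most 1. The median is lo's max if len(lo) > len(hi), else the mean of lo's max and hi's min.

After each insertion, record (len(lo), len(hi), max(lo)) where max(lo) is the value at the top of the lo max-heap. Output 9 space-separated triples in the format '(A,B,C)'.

Step 1: insert 5 -> lo=[5] hi=[] -> (len(lo)=1, len(hi)=0, max(lo)=5)
Step 2: insert 1 -> lo=[1] hi=[5] -> (len(lo)=1, len(hi)=1, max(lo)=1)
Step 3: insert 10 -> lo=[1, 5] hi=[10] -> (len(lo)=2, len(hi)=1, max(lo)=5)
Step 4: insert 13 -> lo=[1, 5] hi=[10, 13] -> (len(lo)=2, len(hi)=2, max(lo)=5)
Step 5: insert 48 -> lo=[1, 5, 10] hi=[13, 48] -> (len(lo)=3, len(hi)=2, max(lo)=10)
Step 6: insert 40 -> lo=[1, 5, 10] hi=[13, 40, 48] -> (len(lo)=3, len(hi)=3, max(lo)=10)
Step 7: insert 49 -> lo=[1, 5, 10, 13] hi=[40, 48, 49] -> (len(lo)=4, len(hi)=3, max(lo)=13)
Step 8: insert 6 -> lo=[1, 5, 6, 10] hi=[13, 40, 48, 49] -> (len(lo)=4, len(hi)=4, max(lo)=10)
Step 9: insert 21 -> lo=[1, 5, 6, 10, 13] hi=[21, 40, 48, 49] -> (len(lo)=5, len(hi)=4, max(lo)=13)

Answer: (1,0,5) (1,1,1) (2,1,5) (2,2,5) (3,2,10) (3,3,10) (4,3,13) (4,4,10) (5,4,13)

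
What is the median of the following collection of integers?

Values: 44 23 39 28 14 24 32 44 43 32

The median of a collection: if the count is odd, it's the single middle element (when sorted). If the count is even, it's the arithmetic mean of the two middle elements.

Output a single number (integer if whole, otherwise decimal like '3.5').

Step 1: insert 44 -> lo=[44] (size 1, max 44) hi=[] (size 0) -> median=44
Step 2: insert 23 -> lo=[23] (size 1, max 23) hi=[44] (size 1, min 44) -> median=33.5
Step 3: insert 39 -> lo=[23, 39] (size 2, max 39) hi=[44] (size 1, min 44) -> median=39
Step 4: insert 28 -> lo=[23, 28] (size 2, max 28) hi=[39, 44] (size 2, min 39) -> median=33.5
Step 5: insert 14 -> lo=[14, 23, 28] (size 3, max 28) hi=[39, 44] (size 2, min 39) -> median=28
Step 6: insert 24 -> lo=[14, 23, 24] (size 3, max 24) hi=[28, 39, 44] (size 3, min 28) -> median=26
Step 7: insert 32 -> lo=[14, 23, 24, 28] (size 4, max 28) hi=[32, 39, 44] (size 3, min 32) -> median=28
Step 8: insert 44 -> lo=[14, 23, 24, 28] (size 4, max 28) hi=[32, 39, 44, 44] (size 4, min 32) -> median=30
Step 9: insert 43 -> lo=[14, 23, 24, 28, 32] (size 5, max 32) hi=[39, 43, 44, 44] (size 4, min 39) -> median=32
Step 10: insert 32 -> lo=[14, 23, 24, 28, 32] (size 5, max 32) hi=[32, 39, 43, 44, 44] (size 5, min 32) -> median=32

Answer: 32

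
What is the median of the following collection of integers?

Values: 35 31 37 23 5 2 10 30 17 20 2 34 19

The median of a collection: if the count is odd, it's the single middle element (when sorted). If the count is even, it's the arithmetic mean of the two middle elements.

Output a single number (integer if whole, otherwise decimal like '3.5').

Step 1: insert 35 -> lo=[35] (size 1, max 35) hi=[] (size 0) -> median=35
Step 2: insert 31 -> lo=[31] (size 1, max 31) hi=[35] (size 1, min 35) -> median=33
Step 3: insert 37 -> lo=[31, 35] (size 2, max 35) hi=[37] (size 1, min 37) -> median=35
Step 4: insert 23 -> lo=[23, 31] (size 2, max 31) hi=[35, 37] (size 2, min 35) -> median=33
Step 5: insert 5 -> lo=[5, 23, 31] (size 3, max 31) hi=[35, 37] (size 2, min 35) -> median=31
Step 6: insert 2 -> lo=[2, 5, 23] (size 3, max 23) hi=[31, 35, 37] (size 3, min 31) -> median=27
Step 7: insert 10 -> lo=[2, 5, 10, 23] (size 4, max 23) hi=[31, 35, 37] (size 3, min 31) -> median=23
Step 8: insert 30 -> lo=[2, 5, 10, 23] (size 4, max 23) hi=[30, 31, 35, 37] (size 4, min 30) -> median=26.5
Step 9: insert 17 -> lo=[2, 5, 10, 17, 23] (size 5, max 23) hi=[30, 31, 35, 37] (size 4, min 30) -> median=23
Step 10: insert 20 -> lo=[2, 5, 10, 17, 20] (size 5, max 20) hi=[23, 30, 31, 35, 37] (size 5, min 23) -> median=21.5
Step 11: insert 2 -> lo=[2, 2, 5, 10, 17, 20] (size 6, max 20) hi=[23, 30, 31, 35, 37] (size 5, min 23) -> median=20
Step 12: insert 34 -> lo=[2, 2, 5, 10, 17, 20] (size 6, max 20) hi=[23, 30, 31, 34, 35, 37] (size 6, min 23) -> median=21.5
Step 13: insert 19 -> lo=[2, 2, 5, 10, 17, 19, 20] (size 7, max 20) hi=[23, 30, 31, 34, 35, 37] (size 6, min 23) -> median=20

Answer: 20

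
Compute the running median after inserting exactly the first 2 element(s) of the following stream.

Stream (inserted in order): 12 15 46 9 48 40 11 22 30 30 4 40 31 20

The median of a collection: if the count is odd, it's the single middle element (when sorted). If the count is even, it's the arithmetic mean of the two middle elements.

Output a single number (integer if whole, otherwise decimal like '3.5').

Answer: 13.5

Derivation:
Step 1: insert 12 -> lo=[12] (size 1, max 12) hi=[] (size 0) -> median=12
Step 2: insert 15 -> lo=[12] (size 1, max 12) hi=[15] (size 1, min 15) -> median=13.5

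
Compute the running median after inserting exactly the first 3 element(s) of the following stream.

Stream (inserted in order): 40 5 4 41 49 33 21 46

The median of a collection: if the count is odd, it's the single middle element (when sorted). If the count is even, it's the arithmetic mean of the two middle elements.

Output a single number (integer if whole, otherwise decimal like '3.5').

Step 1: insert 40 -> lo=[40] (size 1, max 40) hi=[] (size 0) -> median=40
Step 2: insert 5 -> lo=[5] (size 1, max 5) hi=[40] (size 1, min 40) -> median=22.5
Step 3: insert 4 -> lo=[4, 5] (size 2, max 5) hi=[40] (size 1, min 40) -> median=5

Answer: 5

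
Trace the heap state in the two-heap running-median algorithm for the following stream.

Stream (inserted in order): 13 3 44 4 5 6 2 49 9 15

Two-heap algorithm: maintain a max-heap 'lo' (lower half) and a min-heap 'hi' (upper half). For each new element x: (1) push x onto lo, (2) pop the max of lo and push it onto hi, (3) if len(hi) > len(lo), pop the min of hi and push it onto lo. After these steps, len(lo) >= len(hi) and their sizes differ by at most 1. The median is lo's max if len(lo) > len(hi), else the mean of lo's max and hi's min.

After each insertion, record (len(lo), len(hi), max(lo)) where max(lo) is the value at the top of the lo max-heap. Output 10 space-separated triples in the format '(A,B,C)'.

Answer: (1,0,13) (1,1,3) (2,1,13) (2,2,4) (3,2,5) (3,3,5) (4,3,5) (4,4,5) (5,4,6) (5,5,6)

Derivation:
Step 1: insert 13 -> lo=[13] hi=[] -> (len(lo)=1, len(hi)=0, max(lo)=13)
Step 2: insert 3 -> lo=[3] hi=[13] -> (len(lo)=1, len(hi)=1, max(lo)=3)
Step 3: insert 44 -> lo=[3, 13] hi=[44] -> (len(lo)=2, len(hi)=1, max(lo)=13)
Step 4: insert 4 -> lo=[3, 4] hi=[13, 44] -> (len(lo)=2, len(hi)=2, max(lo)=4)
Step 5: insert 5 -> lo=[3, 4, 5] hi=[13, 44] -> (len(lo)=3, len(hi)=2, max(lo)=5)
Step 6: insert 6 -> lo=[3, 4, 5] hi=[6, 13, 44] -> (len(lo)=3, len(hi)=3, max(lo)=5)
Step 7: insert 2 -> lo=[2, 3, 4, 5] hi=[6, 13, 44] -> (len(lo)=4, len(hi)=3, max(lo)=5)
Step 8: insert 49 -> lo=[2, 3, 4, 5] hi=[6, 13, 44, 49] -> (len(lo)=4, len(hi)=4, max(lo)=5)
Step 9: insert 9 -> lo=[2, 3, 4, 5, 6] hi=[9, 13, 44, 49] -> (len(lo)=5, len(hi)=4, max(lo)=6)
Step 10: insert 15 -> lo=[2, 3, 4, 5, 6] hi=[9, 13, 15, 44, 49] -> (len(lo)=5, len(hi)=5, max(lo)=6)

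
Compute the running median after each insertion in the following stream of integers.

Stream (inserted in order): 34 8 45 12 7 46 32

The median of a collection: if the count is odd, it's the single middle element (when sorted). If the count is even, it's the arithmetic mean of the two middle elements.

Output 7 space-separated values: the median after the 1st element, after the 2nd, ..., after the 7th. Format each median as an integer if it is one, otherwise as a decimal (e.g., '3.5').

Step 1: insert 34 -> lo=[34] (size 1, max 34) hi=[] (size 0) -> median=34
Step 2: insert 8 -> lo=[8] (size 1, max 8) hi=[34] (size 1, min 34) -> median=21
Step 3: insert 45 -> lo=[8, 34] (size 2, max 34) hi=[45] (size 1, min 45) -> median=34
Step 4: insert 12 -> lo=[8, 12] (size 2, max 12) hi=[34, 45] (size 2, min 34) -> median=23
Step 5: insert 7 -> lo=[7, 8, 12] (size 3, max 12) hi=[34, 45] (size 2, min 34) -> median=12
Step 6: insert 46 -> lo=[7, 8, 12] (size 3, max 12) hi=[34, 45, 46] (size 3, min 34) -> median=23
Step 7: insert 32 -> lo=[7, 8, 12, 32] (size 4, max 32) hi=[34, 45, 46] (size 3, min 34) -> median=32

Answer: 34 21 34 23 12 23 32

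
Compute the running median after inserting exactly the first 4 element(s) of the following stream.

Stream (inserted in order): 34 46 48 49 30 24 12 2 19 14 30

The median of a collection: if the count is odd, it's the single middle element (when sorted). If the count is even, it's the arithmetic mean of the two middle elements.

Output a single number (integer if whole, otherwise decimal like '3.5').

Answer: 47

Derivation:
Step 1: insert 34 -> lo=[34] (size 1, max 34) hi=[] (size 0) -> median=34
Step 2: insert 46 -> lo=[34] (size 1, max 34) hi=[46] (size 1, min 46) -> median=40
Step 3: insert 48 -> lo=[34, 46] (size 2, max 46) hi=[48] (size 1, min 48) -> median=46
Step 4: insert 49 -> lo=[34, 46] (size 2, max 46) hi=[48, 49] (size 2, min 48) -> median=47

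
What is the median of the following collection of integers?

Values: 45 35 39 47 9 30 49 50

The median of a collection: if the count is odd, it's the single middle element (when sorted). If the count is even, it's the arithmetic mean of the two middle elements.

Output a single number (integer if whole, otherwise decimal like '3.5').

Step 1: insert 45 -> lo=[45] (size 1, max 45) hi=[] (size 0) -> median=45
Step 2: insert 35 -> lo=[35] (size 1, max 35) hi=[45] (size 1, min 45) -> median=40
Step 3: insert 39 -> lo=[35, 39] (size 2, max 39) hi=[45] (size 1, min 45) -> median=39
Step 4: insert 47 -> lo=[35, 39] (size 2, max 39) hi=[45, 47] (size 2, min 45) -> median=42
Step 5: insert 9 -> lo=[9, 35, 39] (size 3, max 39) hi=[45, 47] (size 2, min 45) -> median=39
Step 6: insert 30 -> lo=[9, 30, 35] (size 3, max 35) hi=[39, 45, 47] (size 3, min 39) -> median=37
Step 7: insert 49 -> lo=[9, 30, 35, 39] (size 4, max 39) hi=[45, 47, 49] (size 3, min 45) -> median=39
Step 8: insert 50 -> lo=[9, 30, 35, 39] (size 4, max 39) hi=[45, 47, 49, 50] (size 4, min 45) -> median=42

Answer: 42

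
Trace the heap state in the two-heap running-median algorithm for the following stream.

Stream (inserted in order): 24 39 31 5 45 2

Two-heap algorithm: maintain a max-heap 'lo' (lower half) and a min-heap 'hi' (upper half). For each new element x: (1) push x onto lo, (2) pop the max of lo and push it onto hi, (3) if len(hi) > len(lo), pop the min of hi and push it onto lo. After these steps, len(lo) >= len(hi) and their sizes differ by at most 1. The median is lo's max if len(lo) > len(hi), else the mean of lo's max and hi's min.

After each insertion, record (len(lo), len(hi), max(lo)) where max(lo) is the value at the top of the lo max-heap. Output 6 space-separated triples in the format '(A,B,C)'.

Answer: (1,0,24) (1,1,24) (2,1,31) (2,2,24) (3,2,31) (3,3,24)

Derivation:
Step 1: insert 24 -> lo=[24] hi=[] -> (len(lo)=1, len(hi)=0, max(lo)=24)
Step 2: insert 39 -> lo=[24] hi=[39] -> (len(lo)=1, len(hi)=1, max(lo)=24)
Step 3: insert 31 -> lo=[24, 31] hi=[39] -> (len(lo)=2, len(hi)=1, max(lo)=31)
Step 4: insert 5 -> lo=[5, 24] hi=[31, 39] -> (len(lo)=2, len(hi)=2, max(lo)=24)
Step 5: insert 45 -> lo=[5, 24, 31] hi=[39, 45] -> (len(lo)=3, len(hi)=2, max(lo)=31)
Step 6: insert 2 -> lo=[2, 5, 24] hi=[31, 39, 45] -> (len(lo)=3, len(hi)=3, max(lo)=24)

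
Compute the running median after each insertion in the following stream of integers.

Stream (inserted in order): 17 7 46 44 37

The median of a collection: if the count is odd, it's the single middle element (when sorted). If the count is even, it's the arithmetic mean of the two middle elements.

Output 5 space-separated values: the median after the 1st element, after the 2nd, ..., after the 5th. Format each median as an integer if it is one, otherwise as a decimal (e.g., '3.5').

Answer: 17 12 17 30.5 37

Derivation:
Step 1: insert 17 -> lo=[17] (size 1, max 17) hi=[] (size 0) -> median=17
Step 2: insert 7 -> lo=[7] (size 1, max 7) hi=[17] (size 1, min 17) -> median=12
Step 3: insert 46 -> lo=[7, 17] (size 2, max 17) hi=[46] (size 1, min 46) -> median=17
Step 4: insert 44 -> lo=[7, 17] (size 2, max 17) hi=[44, 46] (size 2, min 44) -> median=30.5
Step 5: insert 37 -> lo=[7, 17, 37] (size 3, max 37) hi=[44, 46] (size 2, min 44) -> median=37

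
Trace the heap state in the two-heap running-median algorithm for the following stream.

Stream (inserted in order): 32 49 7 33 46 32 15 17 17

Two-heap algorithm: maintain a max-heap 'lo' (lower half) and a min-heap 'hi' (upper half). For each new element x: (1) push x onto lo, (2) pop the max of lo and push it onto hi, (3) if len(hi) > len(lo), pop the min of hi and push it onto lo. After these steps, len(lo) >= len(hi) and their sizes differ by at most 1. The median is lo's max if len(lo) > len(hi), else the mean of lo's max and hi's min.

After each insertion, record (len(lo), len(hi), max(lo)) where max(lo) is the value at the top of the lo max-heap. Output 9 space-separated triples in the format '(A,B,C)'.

Answer: (1,0,32) (1,1,32) (2,1,32) (2,2,32) (3,2,33) (3,3,32) (4,3,32) (4,4,32) (5,4,32)

Derivation:
Step 1: insert 32 -> lo=[32] hi=[] -> (len(lo)=1, len(hi)=0, max(lo)=32)
Step 2: insert 49 -> lo=[32] hi=[49] -> (len(lo)=1, len(hi)=1, max(lo)=32)
Step 3: insert 7 -> lo=[7, 32] hi=[49] -> (len(lo)=2, len(hi)=1, max(lo)=32)
Step 4: insert 33 -> lo=[7, 32] hi=[33, 49] -> (len(lo)=2, len(hi)=2, max(lo)=32)
Step 5: insert 46 -> lo=[7, 32, 33] hi=[46, 49] -> (len(lo)=3, len(hi)=2, max(lo)=33)
Step 6: insert 32 -> lo=[7, 32, 32] hi=[33, 46, 49] -> (len(lo)=3, len(hi)=3, max(lo)=32)
Step 7: insert 15 -> lo=[7, 15, 32, 32] hi=[33, 46, 49] -> (len(lo)=4, len(hi)=3, max(lo)=32)
Step 8: insert 17 -> lo=[7, 15, 17, 32] hi=[32, 33, 46, 49] -> (len(lo)=4, len(hi)=4, max(lo)=32)
Step 9: insert 17 -> lo=[7, 15, 17, 17, 32] hi=[32, 33, 46, 49] -> (len(lo)=5, len(hi)=4, max(lo)=32)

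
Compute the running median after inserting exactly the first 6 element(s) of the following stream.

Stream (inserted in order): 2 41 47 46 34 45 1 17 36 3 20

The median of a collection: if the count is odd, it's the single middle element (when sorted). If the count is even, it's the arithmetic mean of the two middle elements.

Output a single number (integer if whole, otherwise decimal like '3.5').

Answer: 43

Derivation:
Step 1: insert 2 -> lo=[2] (size 1, max 2) hi=[] (size 0) -> median=2
Step 2: insert 41 -> lo=[2] (size 1, max 2) hi=[41] (size 1, min 41) -> median=21.5
Step 3: insert 47 -> lo=[2, 41] (size 2, max 41) hi=[47] (size 1, min 47) -> median=41
Step 4: insert 46 -> lo=[2, 41] (size 2, max 41) hi=[46, 47] (size 2, min 46) -> median=43.5
Step 5: insert 34 -> lo=[2, 34, 41] (size 3, max 41) hi=[46, 47] (size 2, min 46) -> median=41
Step 6: insert 45 -> lo=[2, 34, 41] (size 3, max 41) hi=[45, 46, 47] (size 3, min 45) -> median=43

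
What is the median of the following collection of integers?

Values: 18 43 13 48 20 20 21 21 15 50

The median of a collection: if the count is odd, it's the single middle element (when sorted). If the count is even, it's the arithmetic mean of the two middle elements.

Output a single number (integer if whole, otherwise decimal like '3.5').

Answer: 20.5

Derivation:
Step 1: insert 18 -> lo=[18] (size 1, max 18) hi=[] (size 0) -> median=18
Step 2: insert 43 -> lo=[18] (size 1, max 18) hi=[43] (size 1, min 43) -> median=30.5
Step 3: insert 13 -> lo=[13, 18] (size 2, max 18) hi=[43] (size 1, min 43) -> median=18
Step 4: insert 48 -> lo=[13, 18] (size 2, max 18) hi=[43, 48] (size 2, min 43) -> median=30.5
Step 5: insert 20 -> lo=[13, 18, 20] (size 3, max 20) hi=[43, 48] (size 2, min 43) -> median=20
Step 6: insert 20 -> lo=[13, 18, 20] (size 3, max 20) hi=[20, 43, 48] (size 3, min 20) -> median=20
Step 7: insert 21 -> lo=[13, 18, 20, 20] (size 4, max 20) hi=[21, 43, 48] (size 3, min 21) -> median=20
Step 8: insert 21 -> lo=[13, 18, 20, 20] (size 4, max 20) hi=[21, 21, 43, 48] (size 4, min 21) -> median=20.5
Step 9: insert 15 -> lo=[13, 15, 18, 20, 20] (size 5, max 20) hi=[21, 21, 43, 48] (size 4, min 21) -> median=20
Step 10: insert 50 -> lo=[13, 15, 18, 20, 20] (size 5, max 20) hi=[21, 21, 43, 48, 50] (size 5, min 21) -> median=20.5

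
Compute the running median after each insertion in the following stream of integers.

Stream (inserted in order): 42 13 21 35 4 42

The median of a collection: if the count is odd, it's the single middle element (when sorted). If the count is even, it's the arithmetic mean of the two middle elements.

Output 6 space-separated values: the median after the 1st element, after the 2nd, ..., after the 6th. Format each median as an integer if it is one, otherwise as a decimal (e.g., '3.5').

Answer: 42 27.5 21 28 21 28

Derivation:
Step 1: insert 42 -> lo=[42] (size 1, max 42) hi=[] (size 0) -> median=42
Step 2: insert 13 -> lo=[13] (size 1, max 13) hi=[42] (size 1, min 42) -> median=27.5
Step 3: insert 21 -> lo=[13, 21] (size 2, max 21) hi=[42] (size 1, min 42) -> median=21
Step 4: insert 35 -> lo=[13, 21] (size 2, max 21) hi=[35, 42] (size 2, min 35) -> median=28
Step 5: insert 4 -> lo=[4, 13, 21] (size 3, max 21) hi=[35, 42] (size 2, min 35) -> median=21
Step 6: insert 42 -> lo=[4, 13, 21] (size 3, max 21) hi=[35, 42, 42] (size 3, min 35) -> median=28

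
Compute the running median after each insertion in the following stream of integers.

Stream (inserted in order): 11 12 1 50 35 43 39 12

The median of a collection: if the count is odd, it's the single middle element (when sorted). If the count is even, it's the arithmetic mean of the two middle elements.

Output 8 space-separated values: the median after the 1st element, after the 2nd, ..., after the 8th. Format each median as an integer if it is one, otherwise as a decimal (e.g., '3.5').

Step 1: insert 11 -> lo=[11] (size 1, max 11) hi=[] (size 0) -> median=11
Step 2: insert 12 -> lo=[11] (size 1, max 11) hi=[12] (size 1, min 12) -> median=11.5
Step 3: insert 1 -> lo=[1, 11] (size 2, max 11) hi=[12] (size 1, min 12) -> median=11
Step 4: insert 50 -> lo=[1, 11] (size 2, max 11) hi=[12, 50] (size 2, min 12) -> median=11.5
Step 5: insert 35 -> lo=[1, 11, 12] (size 3, max 12) hi=[35, 50] (size 2, min 35) -> median=12
Step 6: insert 43 -> lo=[1, 11, 12] (size 3, max 12) hi=[35, 43, 50] (size 3, min 35) -> median=23.5
Step 7: insert 39 -> lo=[1, 11, 12, 35] (size 4, max 35) hi=[39, 43, 50] (size 3, min 39) -> median=35
Step 8: insert 12 -> lo=[1, 11, 12, 12] (size 4, max 12) hi=[35, 39, 43, 50] (size 4, min 35) -> median=23.5

Answer: 11 11.5 11 11.5 12 23.5 35 23.5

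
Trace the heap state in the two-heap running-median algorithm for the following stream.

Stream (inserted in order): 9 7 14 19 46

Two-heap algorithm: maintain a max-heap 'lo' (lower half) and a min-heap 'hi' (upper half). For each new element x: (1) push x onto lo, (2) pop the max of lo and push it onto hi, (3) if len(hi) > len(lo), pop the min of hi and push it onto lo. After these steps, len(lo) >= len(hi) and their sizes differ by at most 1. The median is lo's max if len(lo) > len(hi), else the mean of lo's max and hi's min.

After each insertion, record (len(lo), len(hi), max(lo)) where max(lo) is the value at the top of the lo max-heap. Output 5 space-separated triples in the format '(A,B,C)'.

Answer: (1,0,9) (1,1,7) (2,1,9) (2,2,9) (3,2,14)

Derivation:
Step 1: insert 9 -> lo=[9] hi=[] -> (len(lo)=1, len(hi)=0, max(lo)=9)
Step 2: insert 7 -> lo=[7] hi=[9] -> (len(lo)=1, len(hi)=1, max(lo)=7)
Step 3: insert 14 -> lo=[7, 9] hi=[14] -> (len(lo)=2, len(hi)=1, max(lo)=9)
Step 4: insert 19 -> lo=[7, 9] hi=[14, 19] -> (len(lo)=2, len(hi)=2, max(lo)=9)
Step 5: insert 46 -> lo=[7, 9, 14] hi=[19, 46] -> (len(lo)=3, len(hi)=2, max(lo)=14)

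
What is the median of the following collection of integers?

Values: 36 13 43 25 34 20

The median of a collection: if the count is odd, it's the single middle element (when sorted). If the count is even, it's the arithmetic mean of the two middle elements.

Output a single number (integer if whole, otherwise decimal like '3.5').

Step 1: insert 36 -> lo=[36] (size 1, max 36) hi=[] (size 0) -> median=36
Step 2: insert 13 -> lo=[13] (size 1, max 13) hi=[36] (size 1, min 36) -> median=24.5
Step 3: insert 43 -> lo=[13, 36] (size 2, max 36) hi=[43] (size 1, min 43) -> median=36
Step 4: insert 25 -> lo=[13, 25] (size 2, max 25) hi=[36, 43] (size 2, min 36) -> median=30.5
Step 5: insert 34 -> lo=[13, 25, 34] (size 3, max 34) hi=[36, 43] (size 2, min 36) -> median=34
Step 6: insert 20 -> lo=[13, 20, 25] (size 3, max 25) hi=[34, 36, 43] (size 3, min 34) -> median=29.5

Answer: 29.5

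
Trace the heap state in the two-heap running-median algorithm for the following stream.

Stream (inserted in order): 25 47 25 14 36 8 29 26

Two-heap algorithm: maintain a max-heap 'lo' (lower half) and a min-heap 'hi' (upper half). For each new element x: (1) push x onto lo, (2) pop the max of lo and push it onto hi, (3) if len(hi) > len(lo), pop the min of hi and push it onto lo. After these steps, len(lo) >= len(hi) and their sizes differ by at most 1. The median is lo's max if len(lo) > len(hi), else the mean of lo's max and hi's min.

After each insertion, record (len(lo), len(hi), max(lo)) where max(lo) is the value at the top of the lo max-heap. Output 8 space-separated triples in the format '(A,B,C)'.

Step 1: insert 25 -> lo=[25] hi=[] -> (len(lo)=1, len(hi)=0, max(lo)=25)
Step 2: insert 47 -> lo=[25] hi=[47] -> (len(lo)=1, len(hi)=1, max(lo)=25)
Step 3: insert 25 -> lo=[25, 25] hi=[47] -> (len(lo)=2, len(hi)=1, max(lo)=25)
Step 4: insert 14 -> lo=[14, 25] hi=[25, 47] -> (len(lo)=2, len(hi)=2, max(lo)=25)
Step 5: insert 36 -> lo=[14, 25, 25] hi=[36, 47] -> (len(lo)=3, len(hi)=2, max(lo)=25)
Step 6: insert 8 -> lo=[8, 14, 25] hi=[25, 36, 47] -> (len(lo)=3, len(hi)=3, max(lo)=25)
Step 7: insert 29 -> lo=[8, 14, 25, 25] hi=[29, 36, 47] -> (len(lo)=4, len(hi)=3, max(lo)=25)
Step 8: insert 26 -> lo=[8, 14, 25, 25] hi=[26, 29, 36, 47] -> (len(lo)=4, len(hi)=4, max(lo)=25)

Answer: (1,0,25) (1,1,25) (2,1,25) (2,2,25) (3,2,25) (3,3,25) (4,3,25) (4,4,25)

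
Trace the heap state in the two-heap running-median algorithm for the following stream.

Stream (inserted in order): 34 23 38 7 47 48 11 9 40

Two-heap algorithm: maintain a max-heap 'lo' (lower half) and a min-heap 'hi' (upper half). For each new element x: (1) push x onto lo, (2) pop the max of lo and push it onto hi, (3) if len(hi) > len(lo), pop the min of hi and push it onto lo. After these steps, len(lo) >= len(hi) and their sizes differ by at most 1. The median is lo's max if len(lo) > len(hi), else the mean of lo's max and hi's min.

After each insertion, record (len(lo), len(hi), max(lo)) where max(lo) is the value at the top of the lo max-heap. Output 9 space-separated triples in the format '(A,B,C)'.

Step 1: insert 34 -> lo=[34] hi=[] -> (len(lo)=1, len(hi)=0, max(lo)=34)
Step 2: insert 23 -> lo=[23] hi=[34] -> (len(lo)=1, len(hi)=1, max(lo)=23)
Step 3: insert 38 -> lo=[23, 34] hi=[38] -> (len(lo)=2, len(hi)=1, max(lo)=34)
Step 4: insert 7 -> lo=[7, 23] hi=[34, 38] -> (len(lo)=2, len(hi)=2, max(lo)=23)
Step 5: insert 47 -> lo=[7, 23, 34] hi=[38, 47] -> (len(lo)=3, len(hi)=2, max(lo)=34)
Step 6: insert 48 -> lo=[7, 23, 34] hi=[38, 47, 48] -> (len(lo)=3, len(hi)=3, max(lo)=34)
Step 7: insert 11 -> lo=[7, 11, 23, 34] hi=[38, 47, 48] -> (len(lo)=4, len(hi)=3, max(lo)=34)
Step 8: insert 9 -> lo=[7, 9, 11, 23] hi=[34, 38, 47, 48] -> (len(lo)=4, len(hi)=4, max(lo)=23)
Step 9: insert 40 -> lo=[7, 9, 11, 23, 34] hi=[38, 40, 47, 48] -> (len(lo)=5, len(hi)=4, max(lo)=34)

Answer: (1,0,34) (1,1,23) (2,1,34) (2,2,23) (3,2,34) (3,3,34) (4,3,34) (4,4,23) (5,4,34)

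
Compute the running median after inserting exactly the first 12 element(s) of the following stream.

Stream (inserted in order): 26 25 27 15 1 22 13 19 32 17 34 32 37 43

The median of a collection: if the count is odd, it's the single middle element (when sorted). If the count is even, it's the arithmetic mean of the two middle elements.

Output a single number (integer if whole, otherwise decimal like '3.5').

Step 1: insert 26 -> lo=[26] (size 1, max 26) hi=[] (size 0) -> median=26
Step 2: insert 25 -> lo=[25] (size 1, max 25) hi=[26] (size 1, min 26) -> median=25.5
Step 3: insert 27 -> lo=[25, 26] (size 2, max 26) hi=[27] (size 1, min 27) -> median=26
Step 4: insert 15 -> lo=[15, 25] (size 2, max 25) hi=[26, 27] (size 2, min 26) -> median=25.5
Step 5: insert 1 -> lo=[1, 15, 25] (size 3, max 25) hi=[26, 27] (size 2, min 26) -> median=25
Step 6: insert 22 -> lo=[1, 15, 22] (size 3, max 22) hi=[25, 26, 27] (size 3, min 25) -> median=23.5
Step 7: insert 13 -> lo=[1, 13, 15, 22] (size 4, max 22) hi=[25, 26, 27] (size 3, min 25) -> median=22
Step 8: insert 19 -> lo=[1, 13, 15, 19] (size 4, max 19) hi=[22, 25, 26, 27] (size 4, min 22) -> median=20.5
Step 9: insert 32 -> lo=[1, 13, 15, 19, 22] (size 5, max 22) hi=[25, 26, 27, 32] (size 4, min 25) -> median=22
Step 10: insert 17 -> lo=[1, 13, 15, 17, 19] (size 5, max 19) hi=[22, 25, 26, 27, 32] (size 5, min 22) -> median=20.5
Step 11: insert 34 -> lo=[1, 13, 15, 17, 19, 22] (size 6, max 22) hi=[25, 26, 27, 32, 34] (size 5, min 25) -> median=22
Step 12: insert 32 -> lo=[1, 13, 15, 17, 19, 22] (size 6, max 22) hi=[25, 26, 27, 32, 32, 34] (size 6, min 25) -> median=23.5

Answer: 23.5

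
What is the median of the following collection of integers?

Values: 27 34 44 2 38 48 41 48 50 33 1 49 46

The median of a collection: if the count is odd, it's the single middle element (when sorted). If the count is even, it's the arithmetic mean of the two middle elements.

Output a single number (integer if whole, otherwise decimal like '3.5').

Step 1: insert 27 -> lo=[27] (size 1, max 27) hi=[] (size 0) -> median=27
Step 2: insert 34 -> lo=[27] (size 1, max 27) hi=[34] (size 1, min 34) -> median=30.5
Step 3: insert 44 -> lo=[27, 34] (size 2, max 34) hi=[44] (size 1, min 44) -> median=34
Step 4: insert 2 -> lo=[2, 27] (size 2, max 27) hi=[34, 44] (size 2, min 34) -> median=30.5
Step 5: insert 38 -> lo=[2, 27, 34] (size 3, max 34) hi=[38, 44] (size 2, min 38) -> median=34
Step 6: insert 48 -> lo=[2, 27, 34] (size 3, max 34) hi=[38, 44, 48] (size 3, min 38) -> median=36
Step 7: insert 41 -> lo=[2, 27, 34, 38] (size 4, max 38) hi=[41, 44, 48] (size 3, min 41) -> median=38
Step 8: insert 48 -> lo=[2, 27, 34, 38] (size 4, max 38) hi=[41, 44, 48, 48] (size 4, min 41) -> median=39.5
Step 9: insert 50 -> lo=[2, 27, 34, 38, 41] (size 5, max 41) hi=[44, 48, 48, 50] (size 4, min 44) -> median=41
Step 10: insert 33 -> lo=[2, 27, 33, 34, 38] (size 5, max 38) hi=[41, 44, 48, 48, 50] (size 5, min 41) -> median=39.5
Step 11: insert 1 -> lo=[1, 2, 27, 33, 34, 38] (size 6, max 38) hi=[41, 44, 48, 48, 50] (size 5, min 41) -> median=38
Step 12: insert 49 -> lo=[1, 2, 27, 33, 34, 38] (size 6, max 38) hi=[41, 44, 48, 48, 49, 50] (size 6, min 41) -> median=39.5
Step 13: insert 46 -> lo=[1, 2, 27, 33, 34, 38, 41] (size 7, max 41) hi=[44, 46, 48, 48, 49, 50] (size 6, min 44) -> median=41

Answer: 41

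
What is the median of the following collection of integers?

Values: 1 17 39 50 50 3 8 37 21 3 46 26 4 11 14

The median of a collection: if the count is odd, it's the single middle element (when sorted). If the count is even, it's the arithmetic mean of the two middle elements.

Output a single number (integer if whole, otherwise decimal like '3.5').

Step 1: insert 1 -> lo=[1] (size 1, max 1) hi=[] (size 0) -> median=1
Step 2: insert 17 -> lo=[1] (size 1, max 1) hi=[17] (size 1, min 17) -> median=9
Step 3: insert 39 -> lo=[1, 17] (size 2, max 17) hi=[39] (size 1, min 39) -> median=17
Step 4: insert 50 -> lo=[1, 17] (size 2, max 17) hi=[39, 50] (size 2, min 39) -> median=28
Step 5: insert 50 -> lo=[1, 17, 39] (size 3, max 39) hi=[50, 50] (size 2, min 50) -> median=39
Step 6: insert 3 -> lo=[1, 3, 17] (size 3, max 17) hi=[39, 50, 50] (size 3, min 39) -> median=28
Step 7: insert 8 -> lo=[1, 3, 8, 17] (size 4, max 17) hi=[39, 50, 50] (size 3, min 39) -> median=17
Step 8: insert 37 -> lo=[1, 3, 8, 17] (size 4, max 17) hi=[37, 39, 50, 50] (size 4, min 37) -> median=27
Step 9: insert 21 -> lo=[1, 3, 8, 17, 21] (size 5, max 21) hi=[37, 39, 50, 50] (size 4, min 37) -> median=21
Step 10: insert 3 -> lo=[1, 3, 3, 8, 17] (size 5, max 17) hi=[21, 37, 39, 50, 50] (size 5, min 21) -> median=19
Step 11: insert 46 -> lo=[1, 3, 3, 8, 17, 21] (size 6, max 21) hi=[37, 39, 46, 50, 50] (size 5, min 37) -> median=21
Step 12: insert 26 -> lo=[1, 3, 3, 8, 17, 21] (size 6, max 21) hi=[26, 37, 39, 46, 50, 50] (size 6, min 26) -> median=23.5
Step 13: insert 4 -> lo=[1, 3, 3, 4, 8, 17, 21] (size 7, max 21) hi=[26, 37, 39, 46, 50, 50] (size 6, min 26) -> median=21
Step 14: insert 11 -> lo=[1, 3, 3, 4, 8, 11, 17] (size 7, max 17) hi=[21, 26, 37, 39, 46, 50, 50] (size 7, min 21) -> median=19
Step 15: insert 14 -> lo=[1, 3, 3, 4, 8, 11, 14, 17] (size 8, max 17) hi=[21, 26, 37, 39, 46, 50, 50] (size 7, min 21) -> median=17

Answer: 17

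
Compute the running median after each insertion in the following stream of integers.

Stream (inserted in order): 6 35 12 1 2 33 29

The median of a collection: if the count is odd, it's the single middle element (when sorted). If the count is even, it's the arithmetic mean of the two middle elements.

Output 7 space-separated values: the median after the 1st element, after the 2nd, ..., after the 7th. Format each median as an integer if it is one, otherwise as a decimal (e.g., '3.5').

Step 1: insert 6 -> lo=[6] (size 1, max 6) hi=[] (size 0) -> median=6
Step 2: insert 35 -> lo=[6] (size 1, max 6) hi=[35] (size 1, min 35) -> median=20.5
Step 3: insert 12 -> lo=[6, 12] (size 2, max 12) hi=[35] (size 1, min 35) -> median=12
Step 4: insert 1 -> lo=[1, 6] (size 2, max 6) hi=[12, 35] (size 2, min 12) -> median=9
Step 5: insert 2 -> lo=[1, 2, 6] (size 3, max 6) hi=[12, 35] (size 2, min 12) -> median=6
Step 6: insert 33 -> lo=[1, 2, 6] (size 3, max 6) hi=[12, 33, 35] (size 3, min 12) -> median=9
Step 7: insert 29 -> lo=[1, 2, 6, 12] (size 4, max 12) hi=[29, 33, 35] (size 3, min 29) -> median=12

Answer: 6 20.5 12 9 6 9 12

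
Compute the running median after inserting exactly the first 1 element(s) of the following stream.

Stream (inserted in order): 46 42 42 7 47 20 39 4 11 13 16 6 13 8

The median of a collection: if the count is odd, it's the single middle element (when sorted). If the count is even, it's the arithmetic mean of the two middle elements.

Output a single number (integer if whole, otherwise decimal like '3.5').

Answer: 46

Derivation:
Step 1: insert 46 -> lo=[46] (size 1, max 46) hi=[] (size 0) -> median=46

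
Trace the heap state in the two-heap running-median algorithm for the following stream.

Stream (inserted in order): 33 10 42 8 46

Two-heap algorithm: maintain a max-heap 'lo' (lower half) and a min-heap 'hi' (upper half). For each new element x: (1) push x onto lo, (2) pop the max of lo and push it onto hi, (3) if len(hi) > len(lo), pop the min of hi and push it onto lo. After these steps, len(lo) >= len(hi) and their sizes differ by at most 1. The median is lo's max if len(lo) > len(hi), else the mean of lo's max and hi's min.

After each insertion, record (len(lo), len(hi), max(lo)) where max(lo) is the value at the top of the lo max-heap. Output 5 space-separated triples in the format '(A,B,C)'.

Step 1: insert 33 -> lo=[33] hi=[] -> (len(lo)=1, len(hi)=0, max(lo)=33)
Step 2: insert 10 -> lo=[10] hi=[33] -> (len(lo)=1, len(hi)=1, max(lo)=10)
Step 3: insert 42 -> lo=[10, 33] hi=[42] -> (len(lo)=2, len(hi)=1, max(lo)=33)
Step 4: insert 8 -> lo=[8, 10] hi=[33, 42] -> (len(lo)=2, len(hi)=2, max(lo)=10)
Step 5: insert 46 -> lo=[8, 10, 33] hi=[42, 46] -> (len(lo)=3, len(hi)=2, max(lo)=33)

Answer: (1,0,33) (1,1,10) (2,1,33) (2,2,10) (3,2,33)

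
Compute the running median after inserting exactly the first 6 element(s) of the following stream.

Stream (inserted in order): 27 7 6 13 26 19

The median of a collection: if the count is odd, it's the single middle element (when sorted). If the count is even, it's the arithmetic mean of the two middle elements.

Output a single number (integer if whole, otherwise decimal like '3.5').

Step 1: insert 27 -> lo=[27] (size 1, max 27) hi=[] (size 0) -> median=27
Step 2: insert 7 -> lo=[7] (size 1, max 7) hi=[27] (size 1, min 27) -> median=17
Step 3: insert 6 -> lo=[6, 7] (size 2, max 7) hi=[27] (size 1, min 27) -> median=7
Step 4: insert 13 -> lo=[6, 7] (size 2, max 7) hi=[13, 27] (size 2, min 13) -> median=10
Step 5: insert 26 -> lo=[6, 7, 13] (size 3, max 13) hi=[26, 27] (size 2, min 26) -> median=13
Step 6: insert 19 -> lo=[6, 7, 13] (size 3, max 13) hi=[19, 26, 27] (size 3, min 19) -> median=16

Answer: 16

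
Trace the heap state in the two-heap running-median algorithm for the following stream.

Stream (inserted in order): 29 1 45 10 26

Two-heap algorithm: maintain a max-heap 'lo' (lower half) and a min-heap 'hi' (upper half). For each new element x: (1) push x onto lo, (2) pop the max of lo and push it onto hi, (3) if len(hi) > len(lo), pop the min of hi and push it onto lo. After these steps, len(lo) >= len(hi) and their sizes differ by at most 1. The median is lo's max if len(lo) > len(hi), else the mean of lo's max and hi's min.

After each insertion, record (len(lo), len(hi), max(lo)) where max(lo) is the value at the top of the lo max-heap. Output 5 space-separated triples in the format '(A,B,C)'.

Step 1: insert 29 -> lo=[29] hi=[] -> (len(lo)=1, len(hi)=0, max(lo)=29)
Step 2: insert 1 -> lo=[1] hi=[29] -> (len(lo)=1, len(hi)=1, max(lo)=1)
Step 3: insert 45 -> lo=[1, 29] hi=[45] -> (len(lo)=2, len(hi)=1, max(lo)=29)
Step 4: insert 10 -> lo=[1, 10] hi=[29, 45] -> (len(lo)=2, len(hi)=2, max(lo)=10)
Step 5: insert 26 -> lo=[1, 10, 26] hi=[29, 45] -> (len(lo)=3, len(hi)=2, max(lo)=26)

Answer: (1,0,29) (1,1,1) (2,1,29) (2,2,10) (3,2,26)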